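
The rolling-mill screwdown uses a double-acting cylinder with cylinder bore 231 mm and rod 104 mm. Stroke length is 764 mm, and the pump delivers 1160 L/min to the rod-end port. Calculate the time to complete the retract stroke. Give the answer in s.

Rod-side annular area A_ann = π/4 × (231² − 104²) = 33410 mm^2
Swept volume V = A × L; t = V / Q = A·L / Q

t ≈ 1.32 s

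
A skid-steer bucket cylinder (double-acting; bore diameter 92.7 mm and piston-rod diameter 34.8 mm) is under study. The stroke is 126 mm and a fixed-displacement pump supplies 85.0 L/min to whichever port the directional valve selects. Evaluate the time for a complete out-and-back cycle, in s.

Cap-side area A_cap = π/4 × (92.7 mm)² = 6749 mm^2
Rod-side annular area A_ann = π/4 × (92.7² − 34.8²) = 5798 mm^2
t_ext = A_cap·L/Q = 0.6003 s
t_ret = A_ann·L/Q = 0.5157 s
t_cycle = t_ext + t_ret

t ≈ 1.12 s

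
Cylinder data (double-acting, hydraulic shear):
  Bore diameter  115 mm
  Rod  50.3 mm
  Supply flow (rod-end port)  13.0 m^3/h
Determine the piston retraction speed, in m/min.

v ≈ 25.8 m/min

Rod-side annular area A_ann = π/4 × (115² − 50.3²) = 8400 mm^2
Flow into the rod-end port fills the annular volume.
v = Q / A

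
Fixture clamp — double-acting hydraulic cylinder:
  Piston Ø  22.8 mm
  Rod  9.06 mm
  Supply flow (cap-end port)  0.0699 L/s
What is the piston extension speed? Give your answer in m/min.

Cap-side area A_cap = π/4 × (22.8 mm)² = 408.3 mm^2
v = Q / A

v ≈ 10.3 m/min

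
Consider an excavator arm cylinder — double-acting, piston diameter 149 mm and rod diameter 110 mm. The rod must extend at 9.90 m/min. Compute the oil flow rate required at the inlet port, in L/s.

Cap-side area A_cap = π/4 × (149 mm)² = 17440 mm^2
Q = A × v

Q ≈ 2.88 L/s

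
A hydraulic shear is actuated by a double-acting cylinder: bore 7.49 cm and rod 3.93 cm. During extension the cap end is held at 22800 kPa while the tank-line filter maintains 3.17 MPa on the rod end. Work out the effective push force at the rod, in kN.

Cap-side area A_cap = π/4 × (7.49 cm)² = 44.06 cm^2
Rod-side annular area A_ann = π/4 × (7.49² − 3.93²) = 31.93 cm^2
Net thrust = P_cap·A_cap − P_rod·A_ann = 100.5 kN − 10.12 kN

F ≈ 90.3 kN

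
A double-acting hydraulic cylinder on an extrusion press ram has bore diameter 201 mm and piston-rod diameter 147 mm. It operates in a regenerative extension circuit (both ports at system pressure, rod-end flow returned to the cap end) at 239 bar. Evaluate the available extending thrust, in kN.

With equal pressure on both faces, forces on the annular region cancel; the net push is pressure × rod cross-section.
Rod cross-section A_rod = π/4 × (147 mm)² = 16970 mm^2
F = P × A_rod

F ≈ 406 kN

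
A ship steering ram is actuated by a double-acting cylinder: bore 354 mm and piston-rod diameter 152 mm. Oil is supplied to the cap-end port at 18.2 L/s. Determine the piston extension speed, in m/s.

Cap-side area A_cap = π/4 × (354 mm)² = 98420 mm^2
v = Q / A

v ≈ 0.185 m/s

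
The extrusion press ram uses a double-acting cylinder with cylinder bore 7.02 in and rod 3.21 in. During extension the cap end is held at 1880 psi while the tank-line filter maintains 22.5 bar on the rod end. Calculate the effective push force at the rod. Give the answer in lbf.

F ≈ 62800 lbf

Cap-side area A_cap = π/4 × (7.02 in)² = 38.70 in^2
Rod-side annular area A_ann = π/4 × (7.02² − 3.21²) = 30.61 in^2
Net thrust = P_cap·A_cap − P_rod·A_ann = 72760 lbf − 9990 lbf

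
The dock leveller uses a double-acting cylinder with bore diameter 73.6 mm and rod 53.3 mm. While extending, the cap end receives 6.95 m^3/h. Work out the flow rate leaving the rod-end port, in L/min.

Q_out ≈ 55.1 L/min

Cap-side area A_cap = π/4 × (73.6 mm)² = 4254 mm^2
Rod-side annular area A_ann = π/4 × (73.6² − 53.3²) = 2023 mm^2
Piston speed v = Q_in/A_cap; rod-end outflow Q_out = v × A_ann = Q_in × A_ann/A_cap.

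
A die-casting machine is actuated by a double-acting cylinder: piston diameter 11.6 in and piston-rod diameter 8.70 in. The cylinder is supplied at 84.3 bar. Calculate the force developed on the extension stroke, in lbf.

F ≈ 1.29e5 lbf

Cap-side area A_cap = π/4 × (11.6 in)² = 105.7 in^2
F = P × A_cap = 84.3 bar × A_cap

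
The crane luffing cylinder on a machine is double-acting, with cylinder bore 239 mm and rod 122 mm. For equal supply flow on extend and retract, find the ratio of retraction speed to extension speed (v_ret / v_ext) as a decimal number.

v_ret/v_ext ≈ 1.35

Cap-side area A_cap = π/4 × (239 mm)² = 44860 mm^2
Rod-side annular area A_ann = π/4 × (239² − 122²) = 33170 mm^2
For equal Q, v ∝ 1/A, so v_ret/v_ext = A_cap/A_ann.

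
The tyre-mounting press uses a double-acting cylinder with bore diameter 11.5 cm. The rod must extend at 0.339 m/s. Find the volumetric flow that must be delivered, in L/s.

Cap-side area A_cap = π/4 × (11.5 cm)² = 103.9 cm^2
Q = A × v

Q ≈ 3.52 L/s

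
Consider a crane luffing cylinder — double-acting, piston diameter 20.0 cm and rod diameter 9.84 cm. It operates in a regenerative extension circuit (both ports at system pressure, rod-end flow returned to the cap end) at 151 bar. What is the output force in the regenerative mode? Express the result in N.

F ≈ 1.15e5 N

With equal pressure on both faces, forces on the annular region cancel; the net push is pressure × rod cross-section.
Rod cross-section A_rod = π/4 × (9.84 cm)² = 76.05 cm^2
F = P × A_rod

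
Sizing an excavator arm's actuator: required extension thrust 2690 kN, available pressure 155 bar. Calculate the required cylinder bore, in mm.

D ≈ 470 mm

Extension force acts on the full piston face: F = P × (π/4)D².
D = √(4F / (πP)) = √(4 × 2690 kN / (π × 155 bar))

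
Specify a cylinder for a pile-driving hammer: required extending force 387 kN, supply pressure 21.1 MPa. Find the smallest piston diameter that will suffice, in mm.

Extension force acts on the full piston face: F = P × (π/4)D².
D = √(4F / (πP)) = √(4 × 387 kN / (π × 21.1 MPa))

D ≈ 153 mm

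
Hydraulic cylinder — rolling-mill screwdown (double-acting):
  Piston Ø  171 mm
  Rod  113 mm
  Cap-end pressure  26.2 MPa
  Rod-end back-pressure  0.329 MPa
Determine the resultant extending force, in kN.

F ≈ 597 kN

Cap-side area A_cap = π/4 × (171 mm)² = 22970 mm^2
Rod-side annular area A_ann = π/4 × (171² − 113²) = 12940 mm^2
Net thrust = P_cap·A_cap − P_rod·A_ann = 601.7 kN − 4.256 kN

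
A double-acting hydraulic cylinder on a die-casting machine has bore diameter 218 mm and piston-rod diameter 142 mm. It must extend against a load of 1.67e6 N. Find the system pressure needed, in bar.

Cap-side area A_cap = π/4 × (218 mm)² = 37330 mm^2
P = F / A = 1.67e6 N / A

P ≈ 447 bar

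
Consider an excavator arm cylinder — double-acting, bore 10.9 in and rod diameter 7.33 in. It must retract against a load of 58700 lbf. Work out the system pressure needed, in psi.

Rod-side annular area A_ann = π/4 × (10.9² − 7.33²) = 51.11 in^2
Retraction: pressure acts on the annular area.
P = F / A = 58700 lbf / A

P ≈ 1150 psi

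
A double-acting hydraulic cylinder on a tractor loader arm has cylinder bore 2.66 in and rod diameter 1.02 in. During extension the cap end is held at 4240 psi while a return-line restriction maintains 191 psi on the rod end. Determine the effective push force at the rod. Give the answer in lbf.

F ≈ 22700 lbf

Cap-side area A_cap = π/4 × (2.66 in)² = 5.557 in^2
Rod-side annular area A_ann = π/4 × (2.66² − 1.02²) = 4.740 in^2
Net thrust = P_cap·A_cap − P_rod·A_ann = 23560 lbf − 905.3 lbf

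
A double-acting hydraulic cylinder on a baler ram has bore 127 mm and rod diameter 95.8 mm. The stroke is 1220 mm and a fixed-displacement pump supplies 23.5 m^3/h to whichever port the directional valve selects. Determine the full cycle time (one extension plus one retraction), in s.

Cap-side area A_cap = π/4 × (127 mm)² = 12670 mm^2
Rod-side annular area A_ann = π/4 × (127² − 95.8²) = 5460 mm^2
t_ext = A_cap·L/Q = 2.368 s
t_ret = A_ann·L/Q = 1.020 s
t_cycle = t_ext + t_ret

t ≈ 3.39 s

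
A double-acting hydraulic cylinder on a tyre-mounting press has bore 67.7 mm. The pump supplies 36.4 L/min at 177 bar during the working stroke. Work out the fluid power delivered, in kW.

Hydraulic power = P × Q

W ≈ 10.7 kW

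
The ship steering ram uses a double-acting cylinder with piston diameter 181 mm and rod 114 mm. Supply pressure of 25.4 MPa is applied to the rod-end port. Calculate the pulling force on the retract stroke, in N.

F ≈ 3.94e5 N

Rod-side annular area A_ann = π/4 × (181² − 114²) = 15520 mm^2
On retraction the pressure acts on the annular area (bore minus rod).
F = P × A_ann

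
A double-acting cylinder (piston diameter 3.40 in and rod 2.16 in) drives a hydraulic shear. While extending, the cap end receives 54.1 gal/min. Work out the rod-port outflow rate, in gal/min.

Q_out ≈ 32.3 gal/min

Cap-side area A_cap = π/4 × (3.40 in)² = 9.079 in^2
Rod-side annular area A_ann = π/4 × (3.40² − 2.16²) = 5.415 in^2
Piston speed v = Q_in/A_cap; rod-end outflow Q_out = v × A_ann = Q_in × A_ann/A_cap.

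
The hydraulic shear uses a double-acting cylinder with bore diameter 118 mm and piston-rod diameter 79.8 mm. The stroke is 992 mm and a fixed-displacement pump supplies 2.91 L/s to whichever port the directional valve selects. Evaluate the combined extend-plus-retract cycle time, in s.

Cap-side area A_cap = π/4 × (118 mm)² = 10940 mm^2
Rod-side annular area A_ann = π/4 × (118² − 79.8²) = 5934 mm^2
t_ext = A_cap·L/Q = 3.728 s
t_ret = A_ann·L/Q = 2.023 s
t_cycle = t_ext + t_ret

t ≈ 5.75 s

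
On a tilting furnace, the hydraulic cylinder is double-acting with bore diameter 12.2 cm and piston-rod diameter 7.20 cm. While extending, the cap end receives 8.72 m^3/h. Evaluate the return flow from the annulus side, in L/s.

Cap-side area A_cap = π/4 × (12.2 cm)² = 116.9 cm^2
Rod-side annular area A_ann = π/4 × (12.2² − 7.20²) = 76.18 cm^2
Piston speed v = Q_in/A_cap; rod-end outflow Q_out = v × A_ann = Q_in × A_ann/A_cap.

Q_out ≈ 1.58 L/s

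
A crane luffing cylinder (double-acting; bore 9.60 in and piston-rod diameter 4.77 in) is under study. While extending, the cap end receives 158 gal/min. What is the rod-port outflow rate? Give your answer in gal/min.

Q_out ≈ 119 gal/min

Cap-side area A_cap = π/4 × (9.60 in)² = 72.38 in^2
Rod-side annular area A_ann = π/4 × (9.60² − 4.77²) = 54.51 in^2
Piston speed v = Q_in/A_cap; rod-end outflow Q_out = v × A_ann = Q_in × A_ann/A_cap.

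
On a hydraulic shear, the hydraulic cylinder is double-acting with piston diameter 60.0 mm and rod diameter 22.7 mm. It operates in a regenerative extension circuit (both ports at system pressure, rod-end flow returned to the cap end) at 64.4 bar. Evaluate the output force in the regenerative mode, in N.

With equal pressure on both faces, forces on the annular region cancel; the net push is pressure × rod cross-section.
Rod cross-section A_rod = π/4 × (22.7 mm)² = 404.7 mm^2
F = P × A_rod

F ≈ 2610 N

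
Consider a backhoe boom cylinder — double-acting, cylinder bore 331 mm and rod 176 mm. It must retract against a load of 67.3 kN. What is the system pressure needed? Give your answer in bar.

Rod-side annular area A_ann = π/4 × (331² − 176²) = 61720 mm^2
Retraction: pressure acts on the annular area.
P = F / A = 67.3 kN / A

P ≈ 10.9 bar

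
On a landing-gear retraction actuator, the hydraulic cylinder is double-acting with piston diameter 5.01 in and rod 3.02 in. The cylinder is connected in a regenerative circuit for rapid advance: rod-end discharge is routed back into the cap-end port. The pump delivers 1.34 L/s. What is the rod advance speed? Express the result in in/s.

v ≈ 11.4 in/s

In regeneration the rod-end outflow joins the pump flow into the cap end, so the net volume the pump must supply per unit advance equals the rod cross-section area.
Rod cross-section A_rod = π/4 × (3.02 in)² = 7.163 in^2
v = Q_pump / A_rod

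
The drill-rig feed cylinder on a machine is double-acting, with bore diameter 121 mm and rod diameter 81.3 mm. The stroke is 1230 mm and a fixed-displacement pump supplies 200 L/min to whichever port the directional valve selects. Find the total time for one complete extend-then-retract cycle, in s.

t ≈ 6.57 s

Cap-side area A_cap = π/4 × (121 mm)² = 11500 mm^2
Rod-side annular area A_ann = π/4 × (121² − 81.3²) = 6308 mm^2
t_ext = A_cap·L/Q = 4.243 s
t_ret = A_ann·L/Q = 2.328 s
t_cycle = t_ext + t_ret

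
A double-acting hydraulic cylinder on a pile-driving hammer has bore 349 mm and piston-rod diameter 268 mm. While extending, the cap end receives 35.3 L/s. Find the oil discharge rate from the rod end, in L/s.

Cap-side area A_cap = π/4 × (349 mm)² = 95660 mm^2
Rod-side annular area A_ann = π/4 × (349² − 268²) = 39250 mm^2
Piston speed v = Q_in/A_cap; rod-end outflow Q_out = v × A_ann = Q_in × A_ann/A_cap.

Q_out ≈ 14.5 L/s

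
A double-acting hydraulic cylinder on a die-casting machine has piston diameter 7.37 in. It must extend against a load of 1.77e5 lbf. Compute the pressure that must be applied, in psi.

Cap-side area A_cap = π/4 × (7.37 in)² = 42.66 in^2
P = F / A = 1.77e5 lbf / A

P ≈ 4150 psi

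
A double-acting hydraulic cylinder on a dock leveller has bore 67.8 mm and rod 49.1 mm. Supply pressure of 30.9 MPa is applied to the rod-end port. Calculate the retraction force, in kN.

Rod-side annular area A_ann = π/4 × (67.8² − 49.1²) = 1717 mm^2
On retraction the pressure acts on the annular area (bore minus rod).
F = P × A_ann

F ≈ 53.1 kN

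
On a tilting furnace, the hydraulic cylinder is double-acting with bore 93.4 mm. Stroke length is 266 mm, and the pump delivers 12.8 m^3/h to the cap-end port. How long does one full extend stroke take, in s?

Cap-side area A_cap = π/4 × (93.4 mm)² = 6851 mm^2
Swept volume V = A × L; t = V / Q = A·L / Q

t ≈ 0.513 s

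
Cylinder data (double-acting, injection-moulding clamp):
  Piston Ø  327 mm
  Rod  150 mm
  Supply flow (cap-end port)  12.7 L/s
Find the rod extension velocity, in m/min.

Cap-side area A_cap = π/4 × (327 mm)² = 83980 mm^2
v = Q / A

v ≈ 9.07 m/min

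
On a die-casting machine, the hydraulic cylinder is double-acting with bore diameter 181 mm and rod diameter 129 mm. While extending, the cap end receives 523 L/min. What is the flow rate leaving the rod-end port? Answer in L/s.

Cap-side area A_cap = π/4 × (181 mm)² = 25730 mm^2
Rod-side annular area A_ann = π/4 × (181² − 129²) = 12660 mm^2
Piston speed v = Q_in/A_cap; rod-end outflow Q_out = v × A_ann = Q_in × A_ann/A_cap.

Q_out ≈ 4.29 L/s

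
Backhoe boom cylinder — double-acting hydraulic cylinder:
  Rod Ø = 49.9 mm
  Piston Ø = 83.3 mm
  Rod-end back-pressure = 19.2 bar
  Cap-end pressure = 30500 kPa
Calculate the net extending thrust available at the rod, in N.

F ≈ 1.60e5 N

Cap-side area A_cap = π/4 × (83.3 mm)² = 5450 mm^2
Rod-side annular area A_ann = π/4 × (83.3² − 49.9²) = 3494 mm^2
Net thrust = P_cap·A_cap − P_rod·A_ann = 1.662e5 N − 6709 N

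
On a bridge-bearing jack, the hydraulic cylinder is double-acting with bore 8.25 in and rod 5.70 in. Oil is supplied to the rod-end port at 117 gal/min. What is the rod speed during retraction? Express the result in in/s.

Rod-side annular area A_ann = π/4 × (8.25² − 5.70²) = 27.94 in^2
Flow into the rod-end port fills the annular volume.
v = Q / A

v ≈ 16.1 in/s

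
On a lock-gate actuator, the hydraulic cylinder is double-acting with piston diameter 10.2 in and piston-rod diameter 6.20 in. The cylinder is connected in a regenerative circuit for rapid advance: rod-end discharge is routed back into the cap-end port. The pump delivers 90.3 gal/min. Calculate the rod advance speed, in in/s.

v ≈ 11.5 in/s

In regeneration the rod-end outflow joins the pump flow into the cap end, so the net volume the pump must supply per unit advance equals the rod cross-section area.
Rod cross-section A_rod = π/4 × (6.20 in)² = 30.19 in^2
v = Q_pump / A_rod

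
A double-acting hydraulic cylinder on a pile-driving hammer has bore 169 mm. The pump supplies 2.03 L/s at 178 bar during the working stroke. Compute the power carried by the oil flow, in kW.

W ≈ 36.1 kW

Hydraulic power = P × Q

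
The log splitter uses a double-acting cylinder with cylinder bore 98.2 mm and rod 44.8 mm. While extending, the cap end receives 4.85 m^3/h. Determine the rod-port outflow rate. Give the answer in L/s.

Q_out ≈ 1.07 L/s

Cap-side area A_cap = π/4 × (98.2 mm)² = 7574 mm^2
Rod-side annular area A_ann = π/4 × (98.2² − 44.8²) = 5997 mm^2
Piston speed v = Q_in/A_cap; rod-end outflow Q_out = v × A_ann = Q_in × A_ann/A_cap.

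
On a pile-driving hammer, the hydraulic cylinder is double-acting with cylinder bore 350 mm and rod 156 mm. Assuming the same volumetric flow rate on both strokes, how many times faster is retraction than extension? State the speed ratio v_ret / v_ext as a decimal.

Cap-side area A_cap = π/4 × (350 mm)² = 96210 mm^2
Rod-side annular area A_ann = π/4 × (350² − 156²) = 77100 mm^2
For equal Q, v ∝ 1/A, so v_ret/v_ext = A_cap/A_ann.

v_ret/v_ext ≈ 1.25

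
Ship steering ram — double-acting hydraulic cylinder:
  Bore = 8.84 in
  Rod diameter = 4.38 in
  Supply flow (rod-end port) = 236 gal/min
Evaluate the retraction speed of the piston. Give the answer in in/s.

v ≈ 19.6 in/s

Rod-side annular area A_ann = π/4 × (8.84² − 4.38²) = 46.31 in^2
Flow into the rod-end port fills the annular volume.
v = Q / A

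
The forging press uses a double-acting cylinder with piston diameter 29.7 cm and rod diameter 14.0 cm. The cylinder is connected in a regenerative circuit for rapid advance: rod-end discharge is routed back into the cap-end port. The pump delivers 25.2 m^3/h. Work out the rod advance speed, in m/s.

v ≈ 0.455 m/s

In regeneration the rod-end outflow joins the pump flow into the cap end, so the net volume the pump must supply per unit advance equals the rod cross-section area.
Rod cross-section A_rod = π/4 × (14.0 cm)² = 153.9 cm^2
v = Q_pump / A_rod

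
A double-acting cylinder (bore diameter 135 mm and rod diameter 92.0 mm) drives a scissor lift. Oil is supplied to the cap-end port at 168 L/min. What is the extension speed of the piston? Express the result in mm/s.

Cap-side area A_cap = π/4 × (135 mm)² = 14310 mm^2
v = Q / A

v ≈ 196 mm/s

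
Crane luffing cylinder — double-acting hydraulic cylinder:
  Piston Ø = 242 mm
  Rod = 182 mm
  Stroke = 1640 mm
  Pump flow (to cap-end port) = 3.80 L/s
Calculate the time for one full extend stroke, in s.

t ≈ 19.9 s

Cap-side area A_cap = π/4 × (242 mm)² = 46000 mm^2
Swept volume V = A × L; t = V / Q = A·L / Q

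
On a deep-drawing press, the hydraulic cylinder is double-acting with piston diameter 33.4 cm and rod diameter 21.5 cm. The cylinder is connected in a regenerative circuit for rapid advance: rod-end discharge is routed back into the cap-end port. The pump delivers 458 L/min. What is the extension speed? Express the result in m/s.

In regeneration the rod-end outflow joins the pump flow into the cap end, so the net volume the pump must supply per unit advance equals the rod cross-section area.
Rod cross-section A_rod = π/4 × (21.5 cm)² = 363.1 cm^2
v = Q_pump / A_rod

v ≈ 0.210 m/s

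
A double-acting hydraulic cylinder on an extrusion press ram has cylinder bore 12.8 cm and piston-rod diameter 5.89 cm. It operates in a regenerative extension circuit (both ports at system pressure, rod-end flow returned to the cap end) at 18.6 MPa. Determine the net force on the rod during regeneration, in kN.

With equal pressure on both faces, forces on the annular region cancel; the net push is pressure × rod cross-section.
Rod cross-section A_rod = π/4 × (5.89 cm)² = 27.25 cm^2
F = P × A_rod

F ≈ 50.7 kN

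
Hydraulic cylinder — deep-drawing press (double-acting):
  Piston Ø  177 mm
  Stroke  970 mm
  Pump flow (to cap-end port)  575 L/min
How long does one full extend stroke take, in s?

t ≈ 2.49 s

Cap-side area A_cap = π/4 × (177 mm)² = 24610 mm^2
Swept volume V = A × L; t = V / Q = A·L / Q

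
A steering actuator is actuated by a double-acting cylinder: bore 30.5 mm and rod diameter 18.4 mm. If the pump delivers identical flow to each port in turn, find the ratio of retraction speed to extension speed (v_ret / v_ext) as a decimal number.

Cap-side area A_cap = π/4 × (30.5 mm)² = 730.6 mm^2
Rod-side annular area A_ann = π/4 × (30.5² − 18.4²) = 464.7 mm^2
For equal Q, v ∝ 1/A, so v_ret/v_ext = A_cap/A_ann.

v_ret/v_ext ≈ 1.57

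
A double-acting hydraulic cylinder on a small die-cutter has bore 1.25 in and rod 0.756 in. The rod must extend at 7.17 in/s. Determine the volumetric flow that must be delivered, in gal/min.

Q ≈ 2.29 gal/min

Cap-side area A_cap = π/4 × (1.25 in)² = 1.227 in^2
Q = A × v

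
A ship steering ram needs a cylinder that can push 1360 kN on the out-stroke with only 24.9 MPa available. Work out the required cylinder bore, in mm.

Extension force acts on the full piston face: F = P × (π/4)D².
D = √(4F / (πP)) = √(4 × 1360 kN / (π × 24.9 MPa))

D ≈ 264 mm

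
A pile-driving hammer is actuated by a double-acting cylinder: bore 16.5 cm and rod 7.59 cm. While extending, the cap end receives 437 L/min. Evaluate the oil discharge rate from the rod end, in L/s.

Cap-side area A_cap = π/4 × (16.5 cm)² = 213.8 cm^2
Rod-side annular area A_ann = π/4 × (16.5² − 7.59²) = 168.6 cm^2
Piston speed v = Q_in/A_cap; rod-end outflow Q_out = v × A_ann = Q_in × A_ann/A_cap.

Q_out ≈ 5.74 L/s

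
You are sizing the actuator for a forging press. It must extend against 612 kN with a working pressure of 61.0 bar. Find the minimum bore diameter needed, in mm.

Extension force acts on the full piston face: F = P × (π/4)D².
D = √(4F / (πP)) = √(4 × 612 kN / (π × 61.0 bar))

D ≈ 357 mm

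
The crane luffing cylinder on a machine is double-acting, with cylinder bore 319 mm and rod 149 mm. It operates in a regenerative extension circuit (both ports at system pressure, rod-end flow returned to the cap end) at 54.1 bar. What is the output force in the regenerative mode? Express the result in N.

F ≈ 94300 N

With equal pressure on both faces, forces on the annular region cancel; the net push is pressure × rod cross-section.
Rod cross-section A_rod = π/4 × (149 mm)² = 17440 mm^2
F = P × A_rod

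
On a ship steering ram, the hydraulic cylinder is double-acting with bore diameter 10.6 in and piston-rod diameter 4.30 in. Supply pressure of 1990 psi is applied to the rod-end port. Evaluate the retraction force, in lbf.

Rod-side annular area A_ann = π/4 × (10.6² − 4.30²) = 73.73 in^2
On retraction the pressure acts on the annular area (bore minus rod).
F = P × A_ann

F ≈ 1.47e5 lbf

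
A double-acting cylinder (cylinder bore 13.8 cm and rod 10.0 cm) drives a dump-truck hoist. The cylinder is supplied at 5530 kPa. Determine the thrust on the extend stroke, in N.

Cap-side area A_cap = π/4 × (13.8 cm)² = 149.6 cm^2
F = P × A_cap = 5530 kPa × A_cap

F ≈ 82700 N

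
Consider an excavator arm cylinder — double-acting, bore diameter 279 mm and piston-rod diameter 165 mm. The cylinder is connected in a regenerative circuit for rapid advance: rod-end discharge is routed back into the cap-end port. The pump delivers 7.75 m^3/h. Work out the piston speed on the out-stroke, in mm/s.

v ≈ 101 mm/s

In regeneration the rod-end outflow joins the pump flow into the cap end, so the net volume the pump must supply per unit advance equals the rod cross-section area.
Rod cross-section A_rod = π/4 × (165 mm)² = 21380 mm^2
v = Q_pump / A_rod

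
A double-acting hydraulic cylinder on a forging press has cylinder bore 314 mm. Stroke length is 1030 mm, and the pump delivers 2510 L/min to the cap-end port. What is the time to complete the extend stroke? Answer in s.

t ≈ 1.91 s

Cap-side area A_cap = π/4 × (314 mm)² = 77440 mm^2
Swept volume V = A × L; t = V / Q = A·L / Q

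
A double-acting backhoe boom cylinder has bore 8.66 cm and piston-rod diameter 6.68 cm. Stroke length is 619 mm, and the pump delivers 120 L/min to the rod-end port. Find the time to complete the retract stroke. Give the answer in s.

Rod-side annular area A_ann = π/4 × (8.66² − 6.68²) = 23.86 cm^2
Swept volume V = A × L; t = V / Q = A·L / Q

t ≈ 0.738 s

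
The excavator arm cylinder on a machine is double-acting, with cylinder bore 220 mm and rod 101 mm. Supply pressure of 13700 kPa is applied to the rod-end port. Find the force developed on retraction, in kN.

Rod-side annular area A_ann = π/4 × (220² − 101²) = 30000 mm^2
On retraction the pressure acts on the annular area (bore minus rod).
F = P × A_ann

F ≈ 411 kN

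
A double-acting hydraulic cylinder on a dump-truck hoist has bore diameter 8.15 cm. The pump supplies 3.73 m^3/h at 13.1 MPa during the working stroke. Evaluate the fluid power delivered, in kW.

W ≈ 13.6 kW

Hydraulic power = P × Q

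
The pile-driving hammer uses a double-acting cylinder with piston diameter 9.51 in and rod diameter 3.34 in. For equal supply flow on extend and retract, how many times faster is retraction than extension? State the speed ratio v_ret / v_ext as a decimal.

v_ret/v_ext ≈ 1.14

Cap-side area A_cap = π/4 × (9.51 in)² = 71.03 in^2
Rod-side annular area A_ann = π/4 × (9.51² − 3.34²) = 62.27 in^2
For equal Q, v ∝ 1/A, so v_ret/v_ext = A_cap/A_ann.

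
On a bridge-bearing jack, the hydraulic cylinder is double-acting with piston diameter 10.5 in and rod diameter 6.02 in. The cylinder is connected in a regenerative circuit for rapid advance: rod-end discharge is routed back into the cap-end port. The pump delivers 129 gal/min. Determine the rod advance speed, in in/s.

v ≈ 17.4 in/s

In regeneration the rod-end outflow joins the pump flow into the cap end, so the net volume the pump must supply per unit advance equals the rod cross-section area.
Rod cross-section A_rod = π/4 × (6.02 in)² = 28.46 in^2
v = Q_pump / A_rod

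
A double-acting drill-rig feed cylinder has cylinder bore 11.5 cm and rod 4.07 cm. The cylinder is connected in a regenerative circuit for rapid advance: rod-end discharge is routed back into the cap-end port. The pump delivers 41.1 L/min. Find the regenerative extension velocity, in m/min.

In regeneration the rod-end outflow joins the pump flow into the cap end, so the net volume the pump must supply per unit advance equals the rod cross-section area.
Rod cross-section A_rod = π/4 × (4.07 cm)² = 13.01 cm^2
v = Q_pump / A_rod

v ≈ 31.6 m/min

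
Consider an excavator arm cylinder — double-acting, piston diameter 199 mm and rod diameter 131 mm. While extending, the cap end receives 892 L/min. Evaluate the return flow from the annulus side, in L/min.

Cap-side area A_cap = π/4 × (199 mm)² = 31100 mm^2
Rod-side annular area A_ann = π/4 × (199² − 131²) = 17620 mm^2
Piston speed v = Q_in/A_cap; rod-end outflow Q_out = v × A_ann = Q_in × A_ann/A_cap.

Q_out ≈ 505 L/min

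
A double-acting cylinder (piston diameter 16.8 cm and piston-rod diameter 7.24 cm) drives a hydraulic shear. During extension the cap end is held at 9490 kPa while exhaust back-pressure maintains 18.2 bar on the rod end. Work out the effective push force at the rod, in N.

F ≈ 1.78e5 N

Cap-side area A_cap = π/4 × (16.8 cm)² = 221.7 cm^2
Rod-side annular area A_ann = π/4 × (16.8² − 7.24²) = 180.5 cm^2
Net thrust = P_cap·A_cap − P_rod·A_ann = 2.104e5 N − 32850 N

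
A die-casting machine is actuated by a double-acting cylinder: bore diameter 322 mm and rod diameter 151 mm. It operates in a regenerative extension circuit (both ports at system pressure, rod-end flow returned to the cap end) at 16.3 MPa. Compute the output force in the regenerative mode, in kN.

With equal pressure on both faces, forces on the annular region cancel; the net push is pressure × rod cross-section.
Rod cross-section A_rod = π/4 × (151 mm)² = 17910 mm^2
F = P × A_rod

F ≈ 292 kN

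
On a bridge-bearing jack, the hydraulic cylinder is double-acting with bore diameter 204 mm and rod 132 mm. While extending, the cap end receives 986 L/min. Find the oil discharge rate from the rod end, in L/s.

Cap-side area A_cap = π/4 × (204 mm)² = 32690 mm^2
Rod-side annular area A_ann = π/4 × (204² − 132²) = 19000 mm^2
Piston speed v = Q_in/A_cap; rod-end outflow Q_out = v × A_ann = Q_in × A_ann/A_cap.

Q_out ≈ 9.55 L/s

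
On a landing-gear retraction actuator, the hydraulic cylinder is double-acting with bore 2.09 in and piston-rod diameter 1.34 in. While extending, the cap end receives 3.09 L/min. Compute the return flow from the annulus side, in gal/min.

Cap-side area A_cap = π/4 × (2.09 in)² = 3.431 in^2
Rod-side annular area A_ann = π/4 × (2.09² − 1.34²) = 2.020 in^2
Piston speed v = Q_in/A_cap; rod-end outflow Q_out = v × A_ann = Q_in × A_ann/A_cap.

Q_out ≈ 0.481 gal/min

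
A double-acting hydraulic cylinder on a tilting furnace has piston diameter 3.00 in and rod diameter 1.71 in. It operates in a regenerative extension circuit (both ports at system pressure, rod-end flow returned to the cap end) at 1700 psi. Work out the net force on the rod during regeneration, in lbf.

F ≈ 3900 lbf

With equal pressure on both faces, forces on the annular region cancel; the net push is pressure × rod cross-section.
Rod cross-section A_rod = π/4 × (1.71 in)² = 2.297 in^2
F = P × A_rod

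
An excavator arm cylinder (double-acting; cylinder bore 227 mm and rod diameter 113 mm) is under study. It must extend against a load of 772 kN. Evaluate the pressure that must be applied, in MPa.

P ≈ 19.1 MPa

Cap-side area A_cap = π/4 × (227 mm)² = 40470 mm^2
P = F / A = 772 kN / A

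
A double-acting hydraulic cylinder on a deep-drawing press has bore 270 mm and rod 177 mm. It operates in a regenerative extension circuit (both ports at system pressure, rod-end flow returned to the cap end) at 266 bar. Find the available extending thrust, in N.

With equal pressure on both faces, forces on the annular region cancel; the net push is pressure × rod cross-section.
Rod cross-section A_rod = π/4 × (177 mm)² = 24610 mm^2
F = P × A_rod

F ≈ 6.55e5 N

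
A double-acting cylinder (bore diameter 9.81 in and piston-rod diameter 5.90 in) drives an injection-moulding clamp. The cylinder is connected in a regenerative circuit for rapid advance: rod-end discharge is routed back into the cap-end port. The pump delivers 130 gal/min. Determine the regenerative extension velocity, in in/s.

In regeneration the rod-end outflow joins the pump flow into the cap end, so the net volume the pump must supply per unit advance equals the rod cross-section area.
Rod cross-section A_rod = π/4 × (5.90 in)² = 27.34 in^2
v = Q_pump / A_rod

v ≈ 18.3 in/s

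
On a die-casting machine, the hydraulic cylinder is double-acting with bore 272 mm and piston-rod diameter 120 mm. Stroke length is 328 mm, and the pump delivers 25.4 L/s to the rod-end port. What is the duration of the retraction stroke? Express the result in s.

Rod-side annular area A_ann = π/4 × (272² − 120²) = 46800 mm^2
Swept volume V = A × L; t = V / Q = A·L / Q

t ≈ 0.604 s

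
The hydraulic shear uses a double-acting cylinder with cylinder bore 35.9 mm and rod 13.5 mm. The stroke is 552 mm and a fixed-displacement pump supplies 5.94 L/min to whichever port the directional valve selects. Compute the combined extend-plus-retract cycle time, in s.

t ≈ 10.5 s

Cap-side area A_cap = π/4 × (35.9 mm)² = 1012 mm^2
Rod-side annular area A_ann = π/4 × (35.9² − 13.5²) = 869.1 mm^2
t_ext = A_cap·L/Q = 5.644 s
t_ret = A_ann·L/Q = 4.846 s
t_cycle = t_ext + t_ret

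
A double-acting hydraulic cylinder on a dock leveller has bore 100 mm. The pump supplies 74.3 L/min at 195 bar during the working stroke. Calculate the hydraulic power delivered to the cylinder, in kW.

Hydraulic power = P × Q

W ≈ 24.1 kW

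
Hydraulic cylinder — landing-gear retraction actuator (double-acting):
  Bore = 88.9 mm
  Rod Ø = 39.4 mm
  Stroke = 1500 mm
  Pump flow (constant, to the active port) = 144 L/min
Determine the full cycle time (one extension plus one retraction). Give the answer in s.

t ≈ 7.00 s

Cap-side area A_cap = π/4 × (88.9 mm)² = 6207 mm^2
Rod-side annular area A_ann = π/4 × (88.9² − 39.4²) = 4988 mm^2
t_ext = A_cap·L/Q = 3.879 s
t_ret = A_ann·L/Q = 3.117 s
t_cycle = t_ext + t_ret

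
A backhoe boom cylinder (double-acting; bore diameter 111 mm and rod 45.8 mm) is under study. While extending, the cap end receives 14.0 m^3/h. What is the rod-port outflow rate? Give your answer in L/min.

Cap-side area A_cap = π/4 × (111 mm)² = 9677 mm^2
Rod-side annular area A_ann = π/4 × (111² − 45.8²) = 8029 mm^2
Piston speed v = Q_in/A_cap; rod-end outflow Q_out = v × A_ann = Q_in × A_ann/A_cap.

Q_out ≈ 194 L/min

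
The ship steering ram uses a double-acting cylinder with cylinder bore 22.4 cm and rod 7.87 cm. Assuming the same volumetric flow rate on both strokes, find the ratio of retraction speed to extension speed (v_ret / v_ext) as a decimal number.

Cap-side area A_cap = π/4 × (22.4 cm)² = 394.1 cm^2
Rod-side annular area A_ann = π/4 × (22.4² − 7.87²) = 345.4 cm^2
For equal Q, v ∝ 1/A, so v_ret/v_ext = A_cap/A_ann.

v_ret/v_ext ≈ 1.14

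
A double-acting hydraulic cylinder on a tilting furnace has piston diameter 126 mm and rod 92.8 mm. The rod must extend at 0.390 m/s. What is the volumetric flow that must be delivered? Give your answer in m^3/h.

Q ≈ 17.5 m^3/h

Cap-side area A_cap = π/4 × (126 mm)² = 12470 mm^2
Q = A × v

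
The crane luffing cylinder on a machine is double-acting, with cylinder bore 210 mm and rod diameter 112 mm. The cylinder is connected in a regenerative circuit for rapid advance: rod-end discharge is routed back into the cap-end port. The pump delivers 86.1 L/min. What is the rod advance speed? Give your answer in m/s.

v ≈ 0.146 m/s

In regeneration the rod-end outflow joins the pump flow into the cap end, so the net volume the pump must supply per unit advance equals the rod cross-section area.
Rod cross-section A_rod = π/4 × (112 mm)² = 9852 mm^2
v = Q_pump / A_rod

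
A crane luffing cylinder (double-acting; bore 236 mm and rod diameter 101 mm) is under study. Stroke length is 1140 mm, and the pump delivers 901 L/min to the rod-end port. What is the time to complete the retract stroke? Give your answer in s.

Rod-side annular area A_ann = π/4 × (236² − 101²) = 35730 mm^2
Swept volume V = A × L; t = V / Q = A·L / Q

t ≈ 2.71 s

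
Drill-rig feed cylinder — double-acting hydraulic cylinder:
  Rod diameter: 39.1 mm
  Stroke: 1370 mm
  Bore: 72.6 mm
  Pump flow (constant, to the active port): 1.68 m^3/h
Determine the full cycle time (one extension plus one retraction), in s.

t ≈ 20.8 s

Cap-side area A_cap = π/4 × (72.6 mm)² = 4140 mm^2
Rod-side annular area A_ann = π/4 × (72.6² − 39.1²) = 2939 mm^2
t_ext = A_cap·L/Q = 12.15 s
t_ret = A_ann·L/Q = 8.628 s
t_cycle = t_ext + t_ret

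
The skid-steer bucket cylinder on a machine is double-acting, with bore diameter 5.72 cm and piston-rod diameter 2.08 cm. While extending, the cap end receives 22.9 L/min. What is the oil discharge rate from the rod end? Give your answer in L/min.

Cap-side area A_cap = π/4 × (5.72 cm)² = 25.70 cm^2
Rod-side annular area A_ann = π/4 × (5.72² − 2.08²) = 22.30 cm^2
Piston speed v = Q_in/A_cap; rod-end outflow Q_out = v × A_ann = Q_in × A_ann/A_cap.

Q_out ≈ 19.9 L/min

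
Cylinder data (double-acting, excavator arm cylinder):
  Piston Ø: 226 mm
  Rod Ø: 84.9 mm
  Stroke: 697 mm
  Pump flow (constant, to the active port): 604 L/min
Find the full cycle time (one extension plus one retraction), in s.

Cap-side area A_cap = π/4 × (226 mm)² = 40110 mm^2
Rod-side annular area A_ann = π/4 × (226² − 84.9²) = 34450 mm^2
t_ext = A_cap·L/Q = 2.777 s
t_ret = A_ann·L/Q = 2.386 s
t_cycle = t_ext + t_ret

t ≈ 5.16 s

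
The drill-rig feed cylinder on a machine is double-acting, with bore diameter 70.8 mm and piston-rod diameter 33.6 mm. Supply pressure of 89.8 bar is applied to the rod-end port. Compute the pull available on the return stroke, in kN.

Rod-side annular area A_ann = π/4 × (70.8² − 33.6²) = 3050 mm^2
On retraction the pressure acts on the annular area (bore minus rod).
F = P × A_ann

F ≈ 27.4 kN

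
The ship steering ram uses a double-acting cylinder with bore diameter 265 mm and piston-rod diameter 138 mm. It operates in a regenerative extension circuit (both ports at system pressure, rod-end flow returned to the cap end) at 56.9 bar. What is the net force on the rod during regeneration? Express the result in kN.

F ≈ 85.1 kN

With equal pressure on both faces, forces on the annular region cancel; the net push is pressure × rod cross-section.
Rod cross-section A_rod = π/4 × (138 mm)² = 14960 mm^2
F = P × A_rod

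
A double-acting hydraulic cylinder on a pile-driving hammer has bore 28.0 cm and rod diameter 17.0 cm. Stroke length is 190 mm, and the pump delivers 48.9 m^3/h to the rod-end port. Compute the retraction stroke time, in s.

t ≈ 0.544 s

Rod-side annular area A_ann = π/4 × (28.0² − 17.0²) = 388.8 cm^2
Swept volume V = A × L; t = V / Q = A·L / Q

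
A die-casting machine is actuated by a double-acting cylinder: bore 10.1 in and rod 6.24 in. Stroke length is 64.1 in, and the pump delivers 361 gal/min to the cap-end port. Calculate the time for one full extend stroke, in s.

t ≈ 3.70 s

Cap-side area A_cap = π/4 × (10.1 in)² = 80.12 in^2
Swept volume V = A × L; t = V / Q = A·L / Q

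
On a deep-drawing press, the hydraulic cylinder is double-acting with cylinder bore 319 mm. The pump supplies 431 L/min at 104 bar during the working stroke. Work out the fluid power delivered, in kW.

Hydraulic power = P × Q

W ≈ 74.7 kW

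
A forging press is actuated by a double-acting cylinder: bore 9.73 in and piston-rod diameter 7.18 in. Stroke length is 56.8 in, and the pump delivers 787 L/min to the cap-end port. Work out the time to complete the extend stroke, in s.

t ≈ 5.28 s

Cap-side area A_cap = π/4 × (9.73 in)² = 74.36 in^2
Swept volume V = A × L; t = V / Q = A·L / Q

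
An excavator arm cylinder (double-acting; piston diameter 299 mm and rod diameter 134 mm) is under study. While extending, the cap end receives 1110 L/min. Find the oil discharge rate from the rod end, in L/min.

Q_out ≈ 887 L/min

Cap-side area A_cap = π/4 × (299 mm)² = 70220 mm^2
Rod-side annular area A_ann = π/4 × (299² − 134²) = 56110 mm^2
Piston speed v = Q_in/A_cap; rod-end outflow Q_out = v × A_ann = Q_in × A_ann/A_cap.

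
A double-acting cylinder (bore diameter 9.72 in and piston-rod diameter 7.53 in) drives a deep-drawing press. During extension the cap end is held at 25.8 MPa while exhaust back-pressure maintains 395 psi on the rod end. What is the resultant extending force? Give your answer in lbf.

Cap-side area A_cap = π/4 × (9.72 in)² = 74.20 in^2
Rod-side annular area A_ann = π/4 × (9.72² − 7.53²) = 29.67 in^2
Net thrust = P_cap·A_cap − P_rod·A_ann = 2.777e5 lbf − 11720 lbf

F ≈ 2.66e5 lbf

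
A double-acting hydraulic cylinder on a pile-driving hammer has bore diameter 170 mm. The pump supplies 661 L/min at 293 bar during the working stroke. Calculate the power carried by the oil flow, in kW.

Hydraulic power = P × Q

W ≈ 323 kW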